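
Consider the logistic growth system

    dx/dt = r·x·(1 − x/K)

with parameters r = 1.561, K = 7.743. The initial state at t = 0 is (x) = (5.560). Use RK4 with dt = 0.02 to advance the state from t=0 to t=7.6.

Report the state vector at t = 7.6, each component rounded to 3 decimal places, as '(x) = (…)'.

t=0.000: state=(5.560)
step 1 (dt=0.02): k1=(2.447), k2=(2.430), k3=(2.430), k4=(2.413); state += dt/6·(k1+2k2+2k3+k4)
t=0.020: state=(5.609)
t=0.040: state=(5.657)
t=0.060: state=(5.704)
continuing one RK4 step at a time; state shown every 25 steps (Δt=0.5):
t=0.500: state=(6.562)
t=1.000: state=(7.153)
t=1.500: state=(7.461)
t=2.000: state=(7.611)
t=2.500: state=(7.682)
t=3.000: state=(7.715)
t=3.500: state=(7.730)
t=4.000: state=(7.737)
t=4.500: state=(7.740)
t=5.000: state=(7.742)
t=5.500: state=(7.742)
t=6.000: state=(7.743)
t=6.500: state=(7.743)
t=7.000: state=(7.743)
t=7.500: state=(7.743)
t=7.600: state=(7.743)

(x) = (7.743)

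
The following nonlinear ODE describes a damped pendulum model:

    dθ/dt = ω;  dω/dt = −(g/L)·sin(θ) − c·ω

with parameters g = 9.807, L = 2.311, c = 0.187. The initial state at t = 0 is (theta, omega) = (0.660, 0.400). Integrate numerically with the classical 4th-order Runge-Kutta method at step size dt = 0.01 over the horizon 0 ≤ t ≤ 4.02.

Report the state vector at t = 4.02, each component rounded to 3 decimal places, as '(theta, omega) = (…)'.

t=0.000: state=(0.660, 0.400)
step 1 (dt=0.01): k1=(0.400, -2.677), k2=(0.387, -2.681), k3=(0.387, -2.681), k4=(0.373, -2.685); state += dt/6·(k1+2k2+2k3+k4)
t=0.010: state=(0.664, 0.373)
t=0.020: state=(0.667, 0.346)
t=0.030: state=(0.671, 0.319)
continuing one RK4 step at a time; state shown every 20 steps (Δt=0.2):
t=0.200: state=(0.686, -0.140)
t=0.400: state=(0.607, -0.642)
t=0.600: state=(0.436, -1.037)
t=0.800: state=(0.203, -1.263)
t=1.000: state=(-0.054, -1.278)
t=1.200: state=(-0.294, -1.083)
t=1.400: state=(-0.477, -0.726)
t=1.600: state=(-0.578, -0.275)
t=1.800: state=(-0.585, 0.199)
t=2.000: state=(-0.501, 0.627)
t=2.200: state=(-0.342, 0.948)
t=2.400: state=(-0.133, 1.110)
t=2.600: state=(0.090, 1.086)
t=2.800: state=(0.290, 0.886)
t=3.000: state=(0.436, 0.554)
t=3.200: state=(0.507, 0.150)
t=3.400: state=(0.495, -0.260)
t=3.600: state=(0.406, -0.618)
t=3.800: state=(0.255, -0.868)
t=4.000: state=(0.069, -0.971)
t=4.020: state=(0.049, -0.973)

(theta, omega) = (0.049, -0.973)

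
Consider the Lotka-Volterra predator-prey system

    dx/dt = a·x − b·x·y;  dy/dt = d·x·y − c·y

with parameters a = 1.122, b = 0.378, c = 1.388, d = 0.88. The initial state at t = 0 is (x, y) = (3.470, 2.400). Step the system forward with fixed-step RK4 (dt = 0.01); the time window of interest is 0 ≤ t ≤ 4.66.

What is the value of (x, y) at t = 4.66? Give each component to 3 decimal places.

(x, y) = (2.221, 0.965)

t=0.000: state=(3.470, 2.400)
step 1 (dt=0.01): k1=(0.745, 3.997), k2=(0.720, 4.039), k3=(0.720, 4.039), k4=(0.694, 4.080); state += dt/6·(k1+2k2+2k3+k4)
t=0.010: state=(3.477, 2.440)
t=0.020: state=(3.484, 2.482)
t=0.030: state=(3.490, 2.524)
continuing one RK4 step at a time; state shown every 20 steps (Δt=0.2):
t=0.200: state=(3.499, 3.370)
t=0.400: state=(3.240, 4.641)
t=0.600: state=(2.714, 5.955)
t=0.800: state=(2.083, 6.882)
t=1.000: state=(1.528, 7.149)
t=1.200: state=(1.124, 6.824)
t=1.400: state=(0.860, 6.145)
t=1.600: state=(0.697, 5.333)
t=1.800: state=(0.602, 4.526)
t=2.000: state=(0.550, 3.793)
t=2.200: state=(0.530, 3.159)
t=2.400: state=(0.533, 2.627)
t=2.600: state=(0.556, 2.190)
t=2.800: state=(0.598, 1.836)
t=3.000: state=(0.659, 1.553)
t=3.200: state=(0.740, 1.330)
t=3.400: state=(0.843, 1.158)
t=3.600: state=(0.972, 1.029)
t=3.800: state=(1.130, 0.938)
t=4.000: state=(1.320, 0.881)
t=4.200: state=(1.547, 0.858)
t=4.400: state=(1.815, 0.874)
t=4.600: state=(2.122, 0.935)
t=4.660: state=(2.221, 0.965)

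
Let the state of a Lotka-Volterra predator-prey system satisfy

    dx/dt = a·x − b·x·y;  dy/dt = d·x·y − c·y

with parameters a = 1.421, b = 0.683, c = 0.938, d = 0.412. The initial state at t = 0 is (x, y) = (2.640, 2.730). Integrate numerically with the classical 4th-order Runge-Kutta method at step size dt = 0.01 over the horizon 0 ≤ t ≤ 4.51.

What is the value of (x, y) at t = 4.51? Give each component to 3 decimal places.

t=0.000: state=(2.640, 2.730)
step 1 (dt=0.01): k1=(-1.171, 0.409), k2=(-1.172, 0.402), k3=(-1.172, 0.402), k4=(-1.173, 0.396); state += dt/6·(k1+2k2+2k3+k4)
t=0.010: state=(2.628, 2.734)
t=0.020: state=(2.617, 2.738)
t=0.030: state=(2.605, 2.742)
continuing one RK4 step at a time; state shown every 20 steps (Δt=0.2):
t=0.200: state=(2.405, 2.786)
t=0.400: state=(2.183, 2.789)
t=0.600: state=(1.986, 2.745)
t=0.800: state=(1.823, 2.661)
t=1.000: state=(1.697, 2.550)
t=1.200: state=(1.605, 2.421)
t=1.400: state=(1.547, 2.285)
t=1.600: state=(1.518, 2.149)
t=1.800: state=(1.518, 2.018)
t=2.000: state=(1.544, 1.897)
t=2.200: state=(1.595, 1.789)
t=2.400: state=(1.670, 1.697)
t=2.600: state=(1.770, 1.620)
t=2.800: state=(1.892, 1.562)
t=3.000: state=(2.037, 1.522)
t=3.200: state=(2.202, 1.502)
t=3.400: state=(2.384, 1.504)
t=3.600: state=(2.575, 1.529)
t=3.800: state=(2.768, 1.580)
t=4.000: state=(2.949, 1.658)
t=4.200: state=(3.103, 1.764)
t=4.400: state=(3.212, 1.897)
t=4.510: state=(3.246, 1.981)

(x, y) = (3.246, 1.981)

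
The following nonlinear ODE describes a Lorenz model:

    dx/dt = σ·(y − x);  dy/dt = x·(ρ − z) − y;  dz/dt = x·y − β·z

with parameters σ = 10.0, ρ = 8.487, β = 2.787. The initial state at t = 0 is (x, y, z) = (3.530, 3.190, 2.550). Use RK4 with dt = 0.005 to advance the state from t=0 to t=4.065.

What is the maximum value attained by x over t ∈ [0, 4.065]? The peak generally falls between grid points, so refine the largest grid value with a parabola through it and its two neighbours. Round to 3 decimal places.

t=0.000: state=(3.530, 3.190, 2.550)
step 1 (dt=0.005): k1=(-3.400, 17.768, 4.154), k2=(-2.871, 17.636, 4.254), k3=(-2.887, 17.643, 4.257), k4=(-2.373, 17.519, 4.359); state += dt/6·(k1+2k2+2k3+k4)
t=0.005: state=(3.516, 3.278, 2.571)
t=0.010: state=(3.506, 3.365, 2.594)
t=0.015: state=(3.501, 3.451, 2.617)
continuing one RK4 step at a time; state shown every 40 steps (Δt=0.2):
t=0.200: state=(5.063, 6.323, 4.663)
t=0.400: state=(6.713, 6.665, 9.281)
t=0.600: state=(4.936, 3.693, 9.944)
t=0.800: state=(3.207, 2.802, 7.493)
t=1.000: state=(3.139, 3.412, 5.725)
t=1.200: state=(4.102, 4.740, 5.563)
t=1.400: state=(5.318, 5.756, 7.174)
t=1.600: state=(5.412, 5.069, 8.762)
t=1.800: state=(4.436, 3.961, 8.339)
t=2.000: state=(3.875, 3.807, 7.142)
t=2.200: state=(4.098, 4.353, 6.552)
t=2.400: state=(4.705, 4.996, 6.965)
t=2.600: state=(5.033, 5.034, 7.835)
t=2.800: state=(4.752, 4.521, 8.084)
t=3.000: state=(4.340, 4.203, 7.611)
t=3.200: state=(4.269, 4.330, 7.134)
t=3.400: state=(4.509, 4.660, 7.119)
t=3.600: state=(4.752, 4.819, 7.485)
t=3.800: state=(4.738, 4.664, 7.763)
t=4.000: state=(4.542, 4.445, 7.669)
t=4.065: state=(4.485, 4.409, 7.585)
largest grid value and its neighbours: x(0.390)=6.71222, x(0.395)=6.71414, x(0.400)=6.71319
parabola through these three points peaks at t≈0.396 with x≈6.71418

max x = 6.714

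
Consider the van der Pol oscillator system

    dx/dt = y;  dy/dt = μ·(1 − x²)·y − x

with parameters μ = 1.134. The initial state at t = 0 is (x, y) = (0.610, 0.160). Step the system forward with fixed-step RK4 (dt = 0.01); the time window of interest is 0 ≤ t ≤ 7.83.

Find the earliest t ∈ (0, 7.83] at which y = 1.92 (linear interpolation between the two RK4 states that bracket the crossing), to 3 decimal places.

t=0.000: state=(0.610, 0.160)
step 1 (dt=0.01): k1=(0.160, -0.496), k2=(0.158, -0.499), k3=(0.158, -0.499), k4=(0.155, -0.502); state += dt/6·(k1+2k2+2k3+k4)
t=0.010: state=(0.612, 0.155)
t=0.020: state=(0.613, 0.150)
t=0.030: state=(0.615, 0.145)
continuing one RK4 step at a time; state shown every 50 steps (Δt=0.5):
t=0.500: state=(0.618, -0.148)
t=1.000: state=(0.445, -0.562)
t=1.500: state=(0.029, -1.131)
t=2.000: state=(-0.690, -1.669)
t=2.500: state=(-1.421, -0.995)
t=3.000: state=(-1.621, 0.088)
t=3.500: state=(-1.439, 0.584)
t=4.000: state=(-1.055, 0.969)
t=4.500: state=(-0.420, 1.656)
t=4.620: state=(-0.207, 1.911)
next step: t=4.630: state=(-0.187, 1.934) — y has crossed 1.92
linear interpolation between t=4.620 (1.91111) and t=4.630 (1.93404) → t≈4.624

t = 4.624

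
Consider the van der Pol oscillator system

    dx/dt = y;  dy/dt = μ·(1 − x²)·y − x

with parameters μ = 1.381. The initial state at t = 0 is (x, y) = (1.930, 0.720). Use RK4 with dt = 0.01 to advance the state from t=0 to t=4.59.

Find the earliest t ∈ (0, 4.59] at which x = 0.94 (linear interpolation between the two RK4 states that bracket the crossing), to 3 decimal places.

t = 2.058

t=0.000: state=(1.930, 0.720)
step 1 (dt=0.01): k1=(0.720, -4.639), k2=(0.697, -4.569), k3=(0.697, -4.570), k4=(0.674, -4.500); state += dt/6·(k1+2k2+2k3+k4)
t=0.010: state=(1.937, 0.674)
t=0.020: state=(1.943, 0.630)
t=0.030: state=(1.950, 0.587)
continuing one RK4 step at a time; state shown every 20 steps (Δt=0.2):
t=0.200: state=(1.999, 0.052)
t=0.400: state=(1.975, -0.249)
t=0.600: state=(1.910, -0.388)
t=0.800: state=(1.824, -0.466)
t=1.000: state=(1.725, -0.527)
t=1.200: state=(1.613, -0.586)
t=1.400: state=(1.489, -0.656)
t=1.600: state=(1.350, -0.744)
t=1.800: state=(1.190, -0.862)
t=2.000: state=(1.002, -1.029)
t=2.050: state=(0.949, -1.082)
next step: t=2.060: state=(0.938, -1.093) — x has crossed 0.94
linear interpolation between t=2.050 (0.94889) and t=2.060 (0.93802) → t≈2.058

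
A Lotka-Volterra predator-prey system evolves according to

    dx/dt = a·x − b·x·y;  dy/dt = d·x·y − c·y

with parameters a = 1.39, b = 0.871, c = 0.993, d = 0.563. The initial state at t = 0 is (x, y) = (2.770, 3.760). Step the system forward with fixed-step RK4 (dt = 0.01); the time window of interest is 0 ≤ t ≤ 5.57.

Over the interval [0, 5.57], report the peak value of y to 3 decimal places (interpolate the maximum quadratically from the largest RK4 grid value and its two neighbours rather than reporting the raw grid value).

t=0.000: state=(2.770, 3.760)
step 1 (dt=0.01): k1=(-5.221, 2.130), k2=(-5.198, 2.081), k3=(-5.197, 2.081), k4=(-5.173, 2.031); state += dt/6·(k1+2k2+2k3+k4)
t=0.010: state=(2.718, 3.781)
t=0.020: state=(2.667, 3.801)
t=0.030: state=(2.616, 3.819)
continuing one RK4 step at a time; state shown every 20 steps (Δt=0.2):
t=0.200: state=(1.852, 3.989)
t=0.400: state=(1.228, 3.879)
t=0.600: state=(0.846, 3.567)
t=0.800: state=(0.621, 3.173)
t=1.000: state=(0.489, 2.767)
t=1.200: state=(0.412, 2.386)
t=1.400: state=(0.370, 2.044)
t=1.600: state=(0.352, 1.745)
t=1.800: state=(0.351, 1.488)
t=2.000: state=(0.364, 1.270)
t=2.200: state=(0.392, 1.086)
t=2.400: state=(0.434, 0.933)
t=2.600: state=(0.493, 0.806)
t=2.800: state=(0.571, 0.701)
t=3.000: state=(0.673, 0.616)
t=3.200: state=(0.803, 0.549)
t=3.400: state=(0.968, 0.497)
t=3.600: state=(1.176, 0.460)
t=3.800: state=(1.437, 0.436)
t=4.000: state=(1.760, 0.428)
t=4.200: state=(2.156, 0.437)
t=4.400: state=(2.632, 0.469)
t=4.600: state=(3.186, 0.533)
t=4.800: state=(3.800, 0.648)
t=5.000: state=(4.413, 0.843)
t=5.200: state=(4.902, 1.171)
t=5.400: state=(5.061, 1.689)
t=5.570: state=(4.782, 2.292)
largest grid value and its neighbours: y(0.210)=3.99015, y(0.220)=3.99085, y(0.230)=3.99072
parabola through these three points peaks at t≈0.223 with y≈3.99090

max y = 3.991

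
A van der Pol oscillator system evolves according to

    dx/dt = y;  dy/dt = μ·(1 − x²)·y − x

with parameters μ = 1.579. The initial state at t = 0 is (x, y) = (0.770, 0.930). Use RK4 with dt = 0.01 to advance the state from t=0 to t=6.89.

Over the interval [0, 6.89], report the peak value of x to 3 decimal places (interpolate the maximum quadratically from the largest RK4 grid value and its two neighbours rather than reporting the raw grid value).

t=0.000: state=(0.770, 0.930)
step 1 (dt=0.01): k1=(0.930, -0.172), k2=(0.929, -0.188), k3=(0.929, -0.188), k4=(0.928, -0.204); state += dt/6·(k1+2k2+2k3+k4)
t=0.010: state=(0.779, 0.928)
t=0.020: state=(0.789, 0.926)
t=0.030: state=(0.798, 0.923)
continuing one RK4 step at a time; state shown every 25 steps (Δt=0.25):
t=0.250: state=(0.989, 0.786)
t=0.500: state=(1.149, 0.481)
t=0.750: state=(1.226, 0.133)
t=1.000: state=(1.220, -0.170)
t=1.250: state=(1.145, -0.420)
t=1.500: state=(1.011, -0.656)
t=1.750: state=(0.813, -0.937)
t=2.000: state=(0.532, -1.348)
t=2.250: state=(0.119, -2.007)
t=2.500: state=(-0.491, -2.864)
t=2.750: state=(-1.246, -2.884)
t=3.000: state=(-1.790, -1.355)
t=3.250: state=(-1.963, -0.190)
t=3.500: state=(-1.948, 0.233)
t=3.750: state=(-1.868, 0.380)
t=4.000: state=(-1.764, 0.454)
t=4.250: state=(-1.642, 0.516)
t=4.500: state=(-1.505, 0.589)
t=4.750: state=(-1.346, 0.686)
t=5.000: state=(-1.158, 0.831)
t=5.250: state=(-0.924, 1.060)
t=5.500: state=(-0.615, 1.450)
t=5.750: state=(-0.175, 2.127)
t=6.000: state=(0.473, 3.059)
t=6.250: state=(1.280, 3.066)
t=6.500: state=(1.846, 1.353)
t=6.750: state=(2.011, 0.153)
t=6.890: state=(2.011, -0.127)
largest grid value and its neighbours: x(6.800)=2.01579, x(6.810)=2.01600, x(6.820)=2.01600
parabola through these three points peaks at t≈6.815 with x≈2.01602

max x = 2.016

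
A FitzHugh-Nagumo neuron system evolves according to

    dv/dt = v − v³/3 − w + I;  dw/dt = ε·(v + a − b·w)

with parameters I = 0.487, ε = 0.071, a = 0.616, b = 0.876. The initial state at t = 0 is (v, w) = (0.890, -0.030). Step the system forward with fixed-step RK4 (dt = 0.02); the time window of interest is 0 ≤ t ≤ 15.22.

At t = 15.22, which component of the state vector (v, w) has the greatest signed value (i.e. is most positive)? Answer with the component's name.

t=0.000: state=(0.890, -0.030)
step 1 (dt=0.02): k1=(1.172, 0.109), k2=(1.173, 0.110), k3=(1.173, 0.110), k4=(1.174, 0.110); state += dt/6·(k1+2k2+2k3+k4)
t=0.020: state=(0.913, -0.028)
t=0.040: state=(0.937, -0.026)
t=0.060: state=(0.960, -0.023)
continuing one RK4 step at a time; state shown every 25 steps (Δt=0.5):
t=0.500: state=(1.436, 0.034)
t=1.000: state=(1.744, 0.110)
t=1.500: state=(1.837, 0.192)
t=2.000: state=(1.842, 0.272)
t=2.500: state=(1.821, 0.349)
t=3.000: state=(1.792, 0.423)
t=3.500: state=(1.760, 0.494)
t=4.000: state=(1.728, 0.561)
t=4.500: state=(1.695, 0.625)
t=5.000: state=(1.662, 0.686)
t=5.500: state=(1.628, 0.744)
t=6.000: state=(1.594, 0.799)
t=6.500: state=(1.560, 0.851)
t=7.000: state=(1.525, 0.901)
t=7.500: state=(1.489, 0.947)
t=8.000: state=(1.453, 0.991)
t=8.500: state=(1.415, 1.033)
t=9.000: state=(1.377, 1.071)
t=9.500: state=(1.338, 1.108)
t=10.000: state=(1.296, 1.141)
t=10.500: state=(1.253, 1.172)
t=11.000: state=(1.208, 1.201)
t=11.500: state=(1.160, 1.227)
t=12.000: state=(1.107, 1.251)
t=12.500: state=(1.050, 1.272)
t=13.000: state=(0.986, 1.290)
t=13.500: state=(0.913, 1.305)
t=14.000: state=(0.825, 1.317)
t=14.500: state=(0.717, 1.325)
t=15.000: state=(0.576, 1.329)
t=15.220: state=(0.497, 1.329)
compare at T: v=0.497, w=1.329

largest component: w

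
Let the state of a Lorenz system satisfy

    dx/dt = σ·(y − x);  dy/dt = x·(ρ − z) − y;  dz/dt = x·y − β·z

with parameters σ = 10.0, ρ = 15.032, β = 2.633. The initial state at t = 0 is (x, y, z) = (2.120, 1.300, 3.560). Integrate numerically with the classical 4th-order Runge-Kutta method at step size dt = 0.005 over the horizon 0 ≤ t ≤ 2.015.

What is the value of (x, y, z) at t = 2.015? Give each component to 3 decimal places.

t=0.000: state=(2.120, 1.300, 3.560)
step 1 (dt=0.005): k1=(-8.200, 23.021, -6.617), k2=(-7.419, 22.763, -6.480), k3=(-7.445, 22.785, -6.479), k4=(-6.688, 22.547, -6.343); state += dt/6·(k1+2k2+2k3+k4)
t=0.005: state=(2.083, 1.414, 3.528)
t=0.010: state=(2.053, 1.526, 3.497)
t=0.015: state=(2.030, 1.636, 3.467)
continuing one RK4 step at a time; state shown every 20 steps (Δt=0.1):
t=0.100: state=(2.408, 3.529, 3.195)
t=0.200: state=(4.213, 6.727, 3.940)
t=0.300: state=(7.429, 11.203, 7.726)
t=0.400: state=(10.760, 12.755, 16.301)
t=0.500: state=(9.969, 6.480, 21.999)
t=0.600: state=(5.576, 1.293, 19.336)
t=0.700: state=(2.385, 0.313, 15.071)
t=0.800: state=(1.136, 0.526, 11.636)
t=0.900: state=(0.885, 0.907, 9.002)
t=1.000: state=(1.092, 1.472, 7.019)
t=1.100: state=(1.667, 2.465, 5.630)
t=1.200: state=(2.779, 4.266, 4.980)
t=1.300: state=(4.769, 7.312, 5.755)
t=1.400: state=(7.785, 11.060, 9.647)
t=1.500: state=(10.316, 11.387, 17.039)
t=1.600: state=(9.116, 5.916, 20.895)
t=1.700: state=(5.404, 1.908, 18.369)
t=1.800: state=(2.808, 1.129, 14.589)
t=1.900: state=(1.836, 1.440, 11.451)
t=2.000: state=(1.817, 2.119, 9.075)
t=2.015: state=(1.869, 2.255, 8.783)

(x, y, z) = (1.869, 2.255, 8.783)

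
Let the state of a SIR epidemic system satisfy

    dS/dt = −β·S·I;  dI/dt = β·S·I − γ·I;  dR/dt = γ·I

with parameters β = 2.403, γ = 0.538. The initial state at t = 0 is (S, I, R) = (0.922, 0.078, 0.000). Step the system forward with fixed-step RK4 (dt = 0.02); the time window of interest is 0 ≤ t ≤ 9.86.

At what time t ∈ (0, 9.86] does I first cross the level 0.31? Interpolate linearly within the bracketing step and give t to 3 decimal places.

t=0.000: state=(0.922, 0.078, 0.000)
step 1 (dt=0.02): k1=(-0.173, 0.131, 0.042), k2=(-0.175, 0.133, 0.043), k3=(-0.175, 0.133, 0.043), k4=(-0.178, 0.135, 0.043); state += dt/6·(k1+2k2+2k3+k4)
t=0.020: state=(0.918, 0.081, 0.001)
t=0.040: state=(0.915, 0.083, 0.002)
t=0.060: state=(0.911, 0.086, 0.003)
continuing one RK4 step at a time; state shown every 25 steps (Δt=0.5):
t=0.500: state=(0.799, 0.169, 0.032)
t=1.000: state=(0.604, 0.302, 0.095)
t=1.020: state=(0.595, 0.307, 0.098)
next step: t=1.040: state=(0.586, 0.312, 0.101) — I has crossed 0.31
linear interpolation between t=1.020 (0.30700) and t=1.040 (0.31245) → t≈1.031

t = 1.031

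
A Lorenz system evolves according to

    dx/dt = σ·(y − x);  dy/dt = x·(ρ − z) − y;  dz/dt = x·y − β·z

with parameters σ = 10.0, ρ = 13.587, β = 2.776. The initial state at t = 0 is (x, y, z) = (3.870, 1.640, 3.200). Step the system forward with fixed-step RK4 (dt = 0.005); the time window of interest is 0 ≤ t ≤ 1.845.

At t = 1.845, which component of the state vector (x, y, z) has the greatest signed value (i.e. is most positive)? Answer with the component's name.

largest component: z

t=0.000: state=(3.870, 1.640, 3.200)
step 1 (dt=0.005): k1=(-22.300, 38.558, -2.536), k2=(-20.779, 37.906, -2.243), k3=(-20.833, 37.945, -2.244), k4=(-19.361, 37.328, -1.962); state += dt/6·(k1+2k2+2k3+k4)
t=0.005: state=(3.766, 1.830, 3.189)
t=0.010: state=(3.676, 2.014, 3.180)
t=0.015: state=(3.599, 2.192, 3.174)
continuing one RK4 step at a time; state shown every 20 steps (Δt=0.1):
t=0.100: state=(3.696, 4.931, 3.463)
t=0.200: state=(5.769, 8.537, 5.426)
t=0.300: state=(8.774, 11.584, 10.803)
t=0.400: state=(10.156, 9.576, 17.641)
t=0.500: state=(7.732, 4.120, 18.777)
t=0.600: state=(4.329, 1.561, 15.567)
t=0.700: state=(2.423, 1.300, 12.166)
t=0.800: state=(1.849, 1.719, 9.481)
t=0.900: state=(2.029, 2.487, 7.529)
t=1.000: state=(2.755, 3.763, 6.351)
t=1.100: state=(4.094, 5.787, 6.242)
t=1.200: state=(6.126, 8.429, 7.956)
t=1.300: state=(8.328, 10.110, 12.134)
t=1.400: state=(8.986, 8.302, 16.539)
t=1.500: state=(7.191, 4.685, 17.136)
t=1.600: state=(4.798, 2.792, 14.823)
t=1.700: state=(3.387, 2.557, 12.124)
t=1.800: state=(3.031, 3.091, 9.946)
t=1.845: state=(3.129, 3.499, 9.205)
compare at T: x=3.129, y=3.499, z=9.205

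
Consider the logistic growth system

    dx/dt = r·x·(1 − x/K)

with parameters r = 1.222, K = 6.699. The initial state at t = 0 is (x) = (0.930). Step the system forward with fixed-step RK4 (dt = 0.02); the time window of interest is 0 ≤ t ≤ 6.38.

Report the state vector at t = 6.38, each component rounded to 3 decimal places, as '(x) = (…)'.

(x) = (6.682)

t=0.000: state=(0.930)
step 1 (dt=0.02): k1=(0.979), k2=(0.987), k3=(0.987), k4=(0.996); state += dt/6·(k1+2k2+2k3+k4)
t=0.020: state=(0.950)
t=0.040: state=(0.970)
t=0.060: state=(0.990)
continuing one RK4 step at a time; state shown every 25 steps (Δt=0.5):
t=0.500: state=(1.534)
t=1.000: state=(2.369)
t=1.500: state=(3.363)
t=2.000: state=(4.354)
t=2.500: state=(5.184)
t=3.000: state=(5.782)
t=3.500: state=(6.168)
t=4.000: state=(6.400)
t=4.500: state=(6.533)
t=5.000: state=(6.608)
t=5.500: state=(6.649)
t=6.000: state=(6.672)
t=6.380: state=(6.682)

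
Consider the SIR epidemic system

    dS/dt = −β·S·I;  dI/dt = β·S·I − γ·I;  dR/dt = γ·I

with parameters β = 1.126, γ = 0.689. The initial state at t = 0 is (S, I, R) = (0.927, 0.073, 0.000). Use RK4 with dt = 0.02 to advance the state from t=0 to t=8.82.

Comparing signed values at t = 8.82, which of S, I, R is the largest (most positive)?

t=0.000: state=(0.927, 0.073, 0.000)
step 1 (dt=0.02): k1=(-0.076, 0.026, 0.050), k2=(-0.076, 0.026, 0.050), k3=(-0.076, 0.026, 0.050), k4=(-0.077, 0.026, 0.051); state += dt/6·(k1+2k2+2k3+k4)
t=0.020: state=(0.925, 0.074, 0.001)
t=0.040: state=(0.924, 0.074, 0.002)
t=0.060: state=(0.922, 0.075, 0.003)
continuing one RK4 step at a time; state shown every 25 steps (Δt=0.5):
t=0.500: state=(0.886, 0.086, 0.027)
t=1.000: state=(0.841, 0.099, 0.059)
t=1.500: state=(0.793, 0.112, 0.096)
t=2.000: state=(0.742, 0.122, 0.136)
t=2.500: state=(0.692, 0.129, 0.179)
t=3.000: state=(0.642, 0.133, 0.225)
t=3.500: state=(0.596, 0.134, 0.271)
t=4.000: state=(0.553, 0.131, 0.316)
t=4.500: state=(0.514, 0.125, 0.361)
t=5.000: state=(0.480, 0.117, 0.402)
t=5.500: state=(0.451, 0.108, 0.441)
t=6.000: state=(0.425, 0.098, 0.477)
t=6.500: state=(0.404, 0.088, 0.509)
t=7.000: state=(0.385, 0.078, 0.537)
t=7.500: state=(0.370, 0.068, 0.562)
t=8.000: state=(0.357, 0.059, 0.584)
t=8.500: state=(0.346, 0.051, 0.603)
t=8.820: state=(0.340, 0.046, 0.614)
compare at T: S=0.340, I=0.046, R=0.614

largest component: R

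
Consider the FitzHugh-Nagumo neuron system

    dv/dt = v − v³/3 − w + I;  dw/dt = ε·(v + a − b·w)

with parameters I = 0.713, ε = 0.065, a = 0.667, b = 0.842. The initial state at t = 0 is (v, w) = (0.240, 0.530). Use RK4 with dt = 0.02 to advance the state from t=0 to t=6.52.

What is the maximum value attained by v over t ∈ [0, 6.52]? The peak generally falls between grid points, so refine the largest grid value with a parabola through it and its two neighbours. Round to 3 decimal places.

t=0.000: state=(0.240, 0.530)
step 1 (dt=0.02): k1=(0.418, 0.030), k2=(0.422, 0.030), k3=(0.422, 0.030), k4=(0.426, 0.030); state += dt/6·(k1+2k2+2k3+k4)
t=0.020: state=(0.248, 0.531)
t=0.040: state=(0.257, 0.531)
t=0.060: state=(0.266, 0.532)
continuing one RK4 step at a time; state shown every 25 steps (Δt=0.5):
t=0.500: state=(0.499, 0.549)
t=1.000: state=(0.856, 0.577)
t=1.500: state=(1.240, 0.616)
t=2.000: state=(1.518, 0.666)
t=2.500: state=(1.649, 0.720)
t=3.000: state=(1.687, 0.776)
t=3.500: state=(1.685, 0.830)
t=4.000: state=(1.666, 0.883)
t=4.500: state=(1.641, 0.934)
t=5.000: state=(1.614, 0.982)
t=5.500: state=(1.585, 1.028)
t=6.000: state=(1.556, 1.072)
t=6.500: state=(1.526, 1.114)
t=6.520: state=(1.525, 1.116)
largest grid value and its neighbours: v(3.160)=1.68921, v(3.180)=1.68923, v(3.200)=1.68921
parabola through these three points peaks at t≈3.179 with v≈1.68923

max v = 1.689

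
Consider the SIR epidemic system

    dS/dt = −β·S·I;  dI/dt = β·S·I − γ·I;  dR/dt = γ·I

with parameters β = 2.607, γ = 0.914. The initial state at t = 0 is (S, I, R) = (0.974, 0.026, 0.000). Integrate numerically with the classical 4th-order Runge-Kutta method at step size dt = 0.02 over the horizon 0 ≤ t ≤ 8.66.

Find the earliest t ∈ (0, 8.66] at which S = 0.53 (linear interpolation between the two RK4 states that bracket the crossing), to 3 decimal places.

t = 1.921

t=0.000: state=(0.974, 0.026, 0.000)
step 1 (dt=0.02): k1=(-0.066, 0.042, 0.024), k2=(-0.067, 0.043, 0.024), k3=(-0.067, 0.043, 0.024), k4=(-0.068, 0.044, 0.025); state += dt/6·(k1+2k2+2k3+k4)
t=0.020: state=(0.973, 0.027, 0.000)
t=0.040: state=(0.971, 0.028, 0.001)
t=0.060: state=(0.970, 0.029, 0.001)
continuing one RK4 step at a time; state shown every 25 steps (Δt=0.5):
t=0.500: state=(0.925, 0.057, 0.018)
t=1.000: state=(0.830, 0.114, 0.056)
t=1.500: state=(0.680, 0.194, 0.126)
t=1.920: state=(0.530, 0.256, 0.213)
next step: t=1.940: state=(0.523, 0.259, 0.218) — S has crossed 0.53
linear interpolation between t=1.920 (0.53045) and t=1.940 (0.52338) → t≈1.921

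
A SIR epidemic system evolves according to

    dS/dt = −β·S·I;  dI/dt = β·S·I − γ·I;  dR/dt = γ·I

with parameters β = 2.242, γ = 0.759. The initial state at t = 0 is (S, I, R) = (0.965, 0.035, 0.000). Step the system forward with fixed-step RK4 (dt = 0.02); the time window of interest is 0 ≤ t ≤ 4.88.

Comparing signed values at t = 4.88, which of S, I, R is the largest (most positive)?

t=0.000: state=(0.965, 0.035, 0.000)
step 1 (dt=0.02): k1=(-0.076, 0.049, 0.027), k2=(-0.077, 0.050, 0.027), k3=(-0.077, 0.050, 0.027), k4=(-0.078, 0.050, 0.027); state += dt/6·(k1+2k2+2k3+k4)
t=0.020: state=(0.963, 0.036, 0.001)
t=0.040: state=(0.962, 0.037, 0.001)
t=0.060: state=(0.960, 0.038, 0.002)
continuing one RK4 step at a time; state shown every 10 steps (Δt=0.2):
t=0.200: state=(0.948, 0.046, 0.006)
t=0.400: state=(0.925, 0.060, 0.014)
t=0.600: state=(0.897, 0.078, 0.025)
t=0.800: state=(0.862, 0.100, 0.038)
t=1.000: state=(0.820, 0.125, 0.055)
t=1.200: state=(0.771, 0.153, 0.076)
t=1.400: state=(0.715, 0.184, 0.102)
t=1.600: state=(0.654, 0.214, 0.132)
t=1.800: state=(0.590, 0.244, 0.167)
t=2.000: state=(0.526, 0.269, 0.206)
t=2.200: state=(0.464, 0.288, 0.248)
t=2.400: state=(0.406, 0.301, 0.293)
t=2.600: state=(0.355, 0.306, 0.339)
t=2.800: state=(0.309, 0.305, 0.386)
t=3.000: state=(0.270, 0.299, 0.431)
t=3.200: state=(0.237, 0.287, 0.476)
t=3.400: state=(0.209, 0.273, 0.519)
t=3.600: state=(0.185, 0.256, 0.559)
t=3.800: state=(0.166, 0.238, 0.596)
t=4.000: state=(0.150, 0.219, 0.631)
t=4.200: state=(0.136, 0.201, 0.663)
t=4.400: state=(0.125, 0.183, 0.692)
t=4.600: state=(0.116, 0.166, 0.718)
t=4.800: state=(0.108, 0.150, 0.742)
t=4.880: state=(0.105, 0.144, 0.751)
compare at T: S=0.105, I=0.144, R=0.751

largest component: R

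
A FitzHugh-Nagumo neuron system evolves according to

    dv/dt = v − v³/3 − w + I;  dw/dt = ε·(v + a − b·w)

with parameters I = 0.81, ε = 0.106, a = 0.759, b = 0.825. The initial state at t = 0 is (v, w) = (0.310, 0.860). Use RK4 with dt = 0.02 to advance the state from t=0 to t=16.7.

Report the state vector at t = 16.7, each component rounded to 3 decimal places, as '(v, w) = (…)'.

(v, w) = (-1.684, 0.634)

t=0.000: state=(0.310, 0.860)
step 1 (dt=0.02): k1=(0.250, 0.038), k2=(0.252, 0.038), k3=(0.252, 0.038), k4=(0.254, 0.039); state += dt/6·(k1+2k2+2k3+k4)
t=0.020: state=(0.315, 0.861)
t=0.040: state=(0.320, 0.862)
t=0.060: state=(0.325, 0.862)
continuing one RK4 step at a time; state shown every 50 steps (Δt=1):
t=1.000: state=(0.667, 0.913)
t=2.000: state=(1.161, 1.007)
t=3.000: state=(1.440, 1.135)
t=4.000: state=(1.465, 1.265)
t=5.000: state=(1.399, 1.382)
t=6.000: state=(1.303, 1.481)
t=7.000: state=(1.190, 1.560)
t=8.000: state=(1.056, 1.621)
t=9.000: state=(0.887, 1.661)
t=10.000: state=(0.642, 1.677)
t=11.000: state=(0.186, 1.658)
t=12.000: state=(-0.862, 1.568)
t=13.000: state=(-1.837, 1.366)
t=14.000: state=(-1.898, 1.136)
t=15.000: state=(-1.825, 0.929)
t=16.000: state=(-1.742, 0.747)
t=16.700: state=(-1.684, 0.634)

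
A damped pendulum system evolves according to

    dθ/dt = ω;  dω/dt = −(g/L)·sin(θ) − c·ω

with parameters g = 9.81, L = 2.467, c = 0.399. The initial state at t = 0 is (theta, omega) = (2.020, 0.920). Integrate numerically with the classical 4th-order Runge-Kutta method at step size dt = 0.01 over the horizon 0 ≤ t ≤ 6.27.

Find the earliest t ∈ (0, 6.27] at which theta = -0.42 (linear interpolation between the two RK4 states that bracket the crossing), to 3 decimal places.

t=0.000: state=(2.020, 0.920)
step 1 (dt=0.01): k1=(0.920, -3.949), k2=(0.900, -3.933), k3=(0.900, -3.933), k4=(0.881, -3.918); state += dt/6·(k1+2k2+2k3+k4)
t=0.010: state=(2.029, 0.881)
t=0.020: state=(2.038, 0.842)
t=0.030: state=(2.046, 0.803)
continuing one RK4 step at a time; state shown every 25 steps (Δt=0.25):
t=0.250: state=(2.134, 0.015)
t=0.500: state=(2.035, -0.803)
t=0.750: state=(1.732, -1.619)
t=1.000: state=(1.228, -2.399)
t=1.250: state=(0.556, -2.896)
t=1.500: state=(-0.169, -2.791)
t=1.590: state=(-0.412, -2.592)
next step: t=1.600: state=(-0.438, -2.565) — theta has crossed -0.42
linear interpolation between t=1.590 (-0.41210) and t=1.600 (-0.43789) → t≈1.593

t = 1.593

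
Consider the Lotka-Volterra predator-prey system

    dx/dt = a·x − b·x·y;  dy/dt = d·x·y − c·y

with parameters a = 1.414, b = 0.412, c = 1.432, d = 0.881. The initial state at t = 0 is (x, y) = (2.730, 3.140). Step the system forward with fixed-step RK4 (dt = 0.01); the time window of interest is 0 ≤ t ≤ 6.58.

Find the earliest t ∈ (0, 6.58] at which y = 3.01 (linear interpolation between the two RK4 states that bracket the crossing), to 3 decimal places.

t = 2.280

t=0.000: state=(2.730, 3.140)
step 1 (dt=0.01): k1=(0.328, 3.056), k2=(0.311, 3.075), k3=(0.311, 3.075), k4=(0.294, 3.094); state += dt/6·(k1+2k2+2k3+k4)
t=0.010: state=(2.733, 3.171)
t=0.020: state=(2.736, 3.202)
t=0.030: state=(2.738, 3.233)
continuing one RK4 step at a time; state shown every 25 steps (Δt=0.25):
t=0.250: state=(2.695, 4.007)
t=0.500: state=(2.419, 4.939)
t=0.750: state=(1.993, 5.621)
t=1.000: state=(1.568, 5.809)
t=1.250: state=(1.242, 5.521)
t=1.500: state=(1.030, 4.947)
t=1.750: state=(0.912, 4.276)
t=2.000: state=(0.865, 3.631)
t=2.250: state=(0.873, 3.071)
t=2.280: state=(0.877, 3.010)
next step: t=2.290: state=(0.878, 2.991) — y has crossed 3.01
linear interpolation between t=2.280 (3.01044) and t=2.290 (2.99067) → t≈2.280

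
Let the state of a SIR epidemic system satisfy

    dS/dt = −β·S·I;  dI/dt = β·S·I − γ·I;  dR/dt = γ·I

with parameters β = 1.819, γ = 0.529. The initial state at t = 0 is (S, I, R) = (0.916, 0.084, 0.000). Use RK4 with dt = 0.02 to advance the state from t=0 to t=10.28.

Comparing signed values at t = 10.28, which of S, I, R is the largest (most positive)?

t=0.000: state=(0.916, 0.084, 0.000)
step 1 (dt=0.02): k1=(-0.140, 0.096, 0.044), k2=(-0.141, 0.096, 0.045), k3=(-0.141, 0.096, 0.045), k4=(-0.143, 0.097, 0.045); state += dt/6·(k1+2k2+2k3+k4)
t=0.020: state=(0.913, 0.086, 0.001)
t=0.040: state=(0.910, 0.088, 0.002)
t=0.060: state=(0.907, 0.090, 0.003)
continuing one RK4 step at a time; state shown every 25 steps (Δt=0.5):
t=0.500: state=(0.828, 0.143, 0.030)
t=1.000: state=(0.702, 0.220, 0.077)
t=1.500: state=(0.554, 0.300, 0.146)
t=2.000: state=(0.410, 0.356, 0.234)
t=2.500: state=(0.293, 0.376, 0.331)
t=3.000: state=(0.209, 0.361, 0.430)
t=3.500: state=(0.153, 0.326, 0.521)
t=4.000: state=(0.116, 0.283, 0.601)
t=4.500: state=(0.091, 0.238, 0.670)
t=5.000: state=(0.075, 0.197, 0.728)
t=5.500: state=(0.064, 0.161, 0.775)
t=6.000: state=(0.056, 0.131, 0.814)
t=6.500: state=(0.050, 0.105, 0.845)
t=7.000: state=(0.046, 0.084, 0.870)
t=7.500: state=(0.043, 0.067, 0.890)
t=8.000: state=(0.041, 0.054, 0.906)
t=8.500: state=(0.039, 0.043, 0.918)
t=9.000: state=(0.038, 0.034, 0.928)
t=9.500: state=(0.037, 0.027, 0.936)
t=10.000: state=(0.036, 0.021, 0.943)
t=10.280: state=(0.035, 0.019, 0.946)
compare at T: S=0.035, I=0.019, R=0.946

largest component: R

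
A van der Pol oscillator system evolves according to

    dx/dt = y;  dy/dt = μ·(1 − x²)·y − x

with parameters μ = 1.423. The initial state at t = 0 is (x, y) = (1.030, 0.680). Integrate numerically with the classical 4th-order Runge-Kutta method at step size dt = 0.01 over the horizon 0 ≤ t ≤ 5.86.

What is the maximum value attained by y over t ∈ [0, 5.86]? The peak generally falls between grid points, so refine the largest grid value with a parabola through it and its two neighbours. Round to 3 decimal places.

t=0.000: state=(1.030, 0.680)
step 1 (dt=0.01): k1=(0.680, -1.089), k2=(0.675, -1.099), k3=(0.675, -1.099), k4=(0.669, -1.108); state += dt/6·(k1+2k2+2k3+k4)
t=0.010: state=(1.037, 0.669)
t=0.020: state=(1.043, 0.658)
t=0.030: state=(1.050, 0.646)
continuing one RK4 step at a time; state shown every 20 steps (Δt=0.2):
t=0.200: state=(1.142, 0.433)
t=0.400: state=(1.202, 0.166)
t=0.600: state=(1.210, -0.081)
t=0.800: state=(1.172, -0.297)
t=1.000: state=(1.092, -0.493)
t=1.200: state=(0.975, -0.688)
t=1.400: state=(0.815, -0.913)
t=1.600: state=(0.605, -1.203)
t=1.800: state=(0.327, -1.605)
t=2.000: state=(-0.047, -2.149)
t=2.200: state=(-0.536, -2.716)
t=2.400: state=(-1.101, -2.797)
t=2.600: state=(-1.589, -1.950)
t=2.800: state=(-1.863, -0.827)
t=3.000: state=(-1.949, -0.119)
t=3.200: state=(-1.935, 0.215)
t=3.400: state=(-1.875, 0.371)
t=3.600: state=(-1.792, 0.457)
t=3.800: state=(-1.694, 0.522)
t=4.000: state=(-1.583, 0.585)
t=4.200: state=(-1.459, 0.657)
t=4.400: state=(-1.319, 0.749)
t=4.600: state=(-1.157, 0.874)
t=4.800: state=(-0.966, 1.052)
t=5.000: state=(-0.731, 1.315)
t=5.200: state=(-0.431, 1.712)
t=5.400: state=(-0.034, 2.287)
t=5.600: state=(0.490, 2.934)
t=5.800: state=(1.106, 3.065)
t=5.860: state=(1.285, 2.883)
largest grid value and its neighbours: y(5.720)=3.13221, y(5.730)=3.13412, y(5.740)=3.13323
parabola through these three points peaks at t≈5.732 with y≈3.13417

max y = 3.134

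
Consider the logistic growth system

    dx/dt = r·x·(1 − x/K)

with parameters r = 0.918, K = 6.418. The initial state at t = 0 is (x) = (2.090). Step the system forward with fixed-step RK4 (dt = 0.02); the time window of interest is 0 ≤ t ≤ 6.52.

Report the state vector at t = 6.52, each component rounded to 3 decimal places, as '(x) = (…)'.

(x) = (6.385)

t=0.000: state=(2.090)
step 1 (dt=0.02): k1=(1.294), k2=(1.298), k3=(1.298), k4=(1.302); state += dt/6·(k1+2k2+2k3+k4)
t=0.020: state=(2.116)
t=0.040: state=(2.142)
t=0.060: state=(2.168)
continuing one RK4 step at a time; state shown every 25 steps (Δt=0.5):
t=0.500: state=(2.780)
t=1.000: state=(3.513)
t=1.500: state=(4.215)
t=2.000: state=(4.825)
t=2.500: state=(5.310)
t=3.000: state=(5.670)
t=3.500: state=(5.924)
t=4.000: state=(6.097)
t=4.500: state=(6.211)
t=5.000: state=(6.286)
t=5.500: state=(6.334)
t=6.000: state=(6.365)
t=6.500: state=(6.384)
t=6.520: state=(6.385)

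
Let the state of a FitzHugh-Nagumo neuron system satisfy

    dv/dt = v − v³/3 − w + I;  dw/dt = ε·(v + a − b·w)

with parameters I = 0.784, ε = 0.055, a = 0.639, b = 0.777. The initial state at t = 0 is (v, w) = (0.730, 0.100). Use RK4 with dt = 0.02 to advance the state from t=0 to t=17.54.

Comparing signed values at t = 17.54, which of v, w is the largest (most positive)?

largest component: w

t=0.000: state=(0.730, 0.100)
step 1 (dt=0.02): k1=(1.284, 0.071), k2=(1.289, 0.072), k3=(1.290, 0.072), k4=(1.294, 0.072); state += dt/6·(k1+2k2+2k3+k4)
t=0.020: state=(0.756, 0.101)
t=0.040: state=(0.782, 0.103)
t=0.060: state=(0.808, 0.104)
continuing one RK4 step at a time; state shown every 50 steps (Δt=1):
t=1.000: state=(1.781, 0.202)
t=2.000: state=(1.928, 0.330)
t=3.000: state=(1.895, 0.454)
t=4.000: state=(1.850, 0.570)
t=5.000: state=(1.803, 0.679)
t=6.000: state=(1.757, 0.781)
t=7.000: state=(1.709, 0.876)
t=8.000: state=(1.662, 0.964)
t=9.000: state=(1.613, 1.046)
t=10.000: state=(1.564, 1.123)
t=11.000: state=(1.514, 1.193)
t=12.000: state=(1.462, 1.258)
t=13.000: state=(1.408, 1.317)
t=14.000: state=(1.352, 1.370)
t=15.000: state=(1.292, 1.418)
t=16.000: state=(1.228, 1.461)
t=17.000: state=(1.158, 1.499)
t=17.540: state=(1.116, 1.517)
compare at T: v=1.116, w=1.517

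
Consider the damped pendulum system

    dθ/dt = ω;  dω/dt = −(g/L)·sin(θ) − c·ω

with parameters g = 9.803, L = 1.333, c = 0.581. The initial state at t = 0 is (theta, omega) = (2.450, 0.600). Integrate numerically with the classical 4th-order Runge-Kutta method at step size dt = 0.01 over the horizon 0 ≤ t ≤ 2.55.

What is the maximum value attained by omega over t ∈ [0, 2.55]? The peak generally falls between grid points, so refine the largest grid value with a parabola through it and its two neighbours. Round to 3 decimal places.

max omega = 2.953

t=0.000: state=(2.450, 0.600)
step 1 (dt=0.01): k1=(0.600, -5.039), k2=(0.575, -5.007), k3=(0.575, -5.008), k4=(0.550, -4.977); state += dt/6·(k1+2k2+2k3+k4)
t=0.010: state=(2.456, 0.550)
t=0.020: state=(2.461, 0.500)
t=0.030: state=(2.466, 0.452)
continuing one RK4 step at a time; state shown every 10 steps (Δt=0.1):
t=0.100: state=(2.486, 0.123)
t=0.200: state=(2.476, -0.321)
t=0.300: state=(2.422, -0.757)
t=0.400: state=(2.324, -1.209)
t=0.500: state=(2.179, -1.694)
t=0.600: state=(1.984, -2.220)
t=0.700: state=(1.734, -2.777)
t=0.800: state=(1.428, -3.332)
t=0.900: state=(1.070, -3.818)
t=1.000: state=(0.670, -4.146)
t=1.100: state=(0.249, -4.225)
t=1.200: state=(-0.165, -4.014)
t=1.300: state=(-0.545, -3.536)
t=1.400: state=(-0.866, -2.871)
t=1.500: state=(-1.116, -2.110)
t=1.600: state=(-1.288, -1.324)
t=1.700: state=(-1.381, -0.553)
t=1.800: state=(-1.400, 0.181)
t=1.900: state=(-1.346, 0.872)
t=2.000: state=(-1.227, 1.509)
t=2.100: state=(-1.047, 2.073)
t=2.200: state=(-0.816, 2.529)
t=2.300: state=(-0.546, 2.835)
t=2.400: state=(-0.255, 2.953)
t=2.500: state=(0.037, 2.862)
t=2.550: state=(0.178, 2.741)
largest grid value and its neighbours: omega(2.400)=2.95273, omega(2.410)=2.95308, omega(2.420)=2.95131
parabola through these three points peaks at t≈2.407 with omega≈2.95320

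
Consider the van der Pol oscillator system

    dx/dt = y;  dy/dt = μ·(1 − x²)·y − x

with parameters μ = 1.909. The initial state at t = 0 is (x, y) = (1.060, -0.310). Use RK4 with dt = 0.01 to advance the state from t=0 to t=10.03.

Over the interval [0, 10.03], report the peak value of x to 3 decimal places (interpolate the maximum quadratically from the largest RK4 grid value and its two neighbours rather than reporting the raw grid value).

t=0.000: state=(1.060, -0.310)
step 1 (dt=0.01): k1=(-0.310, -0.987), k2=(-0.315, -0.986), k3=(-0.315, -0.986), k4=(-0.320, -0.985); state += dt/6·(k1+2k2+2k3+k4)
t=0.010: state=(1.057, -0.320)
t=0.020: state=(1.054, -0.330)
t=0.030: state=(1.050, -0.340)
continuing one RK4 step at a time; state shown every 50 steps (Δt=0.5):
t=0.500: state=(0.776, -0.862)
t=1.000: state=(0.086, -2.123)
t=1.500: state=(-1.405, -2.897)
t=2.000: state=(-1.968, 0.021)
t=2.500: state=(-1.844, 0.356)
t=3.000: state=(-1.643, 0.446)
t=3.500: state=(-1.391, 0.578)
t=4.000: state=(-1.041, 0.865)
t=4.500: state=(-0.434, 1.745)
t=5.000: state=(0.964, 3.705)
t=5.500: state=(2.003, 0.321)
t=6.000: state=(1.938, -0.317)
t=6.500: state=(1.756, -0.403)
t=7.000: state=(1.532, -0.499)
t=7.500: state=(1.243, -0.682)
t=8.000: state=(0.806, -1.149)
t=8.500: state=(-0.086, -2.730)
t=9.000: state=(-1.709, -2.199)
t=9.500: state=(-2.007, 0.178)
t=10.000: state=(-1.857, 0.364)
t=10.030: state=(-1.846, 0.368)
largest grid value and its neighbours: x(5.600)=2.01904, x(5.610)=2.01920, x(5.620)=2.01915
parabola through these three points peaks at t≈5.613 with x≈2.01920

max x = 2.019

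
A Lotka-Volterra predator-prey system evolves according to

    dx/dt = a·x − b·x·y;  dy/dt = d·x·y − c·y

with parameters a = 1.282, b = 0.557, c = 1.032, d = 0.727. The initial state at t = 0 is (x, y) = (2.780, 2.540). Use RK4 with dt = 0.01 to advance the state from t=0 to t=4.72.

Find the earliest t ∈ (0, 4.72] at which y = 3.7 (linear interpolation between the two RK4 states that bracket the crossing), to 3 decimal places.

t = 0.448

t=0.000: state=(2.780, 2.540)
step 1 (dt=0.01): k1=(-0.369, 2.512), k2=(-0.388, 2.521), k3=(-0.388, 2.521), k4=(-0.408, 2.530); state += dt/6·(k1+2k2+2k3+k4)
t=0.010: state=(2.776, 2.565)
t=0.020: state=(2.772, 2.591)
t=0.030: state=(2.767, 2.616)
continuing one RK4 step at a time; state shown every 20 steps (Δt=0.2):
t=0.200: state=(2.630, 3.068)
t=0.400: state=(2.344, 3.588)
t=0.440: state=(2.276, 3.682)
next step: t=0.450: state=(2.258, 3.704) — y has crossed 3.7
linear interpolation between t=0.440 (3.68166) and t=0.450 (3.70442) → t≈0.448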